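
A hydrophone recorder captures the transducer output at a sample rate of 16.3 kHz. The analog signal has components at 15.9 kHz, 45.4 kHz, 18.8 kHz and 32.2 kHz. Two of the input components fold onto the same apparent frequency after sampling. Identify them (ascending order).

15.9 kHz, 32.2 kHz

fs/2 = 8.15 kHz.
15.9 kHz > fs/2 = 8.15 kHz, folds to fs − 15.9 kHz = 0.4 kHz.
45.4 kHz mod fs = 12.8 kHz.
12.8 kHz > fs/2 = 8.15 kHz, folds to fs − 12.8 kHz = 3.5 kHz.
18.8 kHz mod fs = 2.5 kHz.
2.5 kHz ≤ fs/2 = 8.15 kHz, appears at 2.5 kHz.
32.2 kHz mod fs = 15.9 kHz.
15.9 kHz > fs/2 = 8.15 kHz, folds to fs − 15.9 kHz = 0.4 kHz.
15.9 kHz and 32.2 kHz both map to 0.4 kHz.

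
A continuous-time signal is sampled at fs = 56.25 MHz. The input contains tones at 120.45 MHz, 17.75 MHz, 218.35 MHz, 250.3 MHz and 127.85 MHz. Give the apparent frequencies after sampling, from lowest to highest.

fs/2 = 28.125 MHz.
120.45 MHz mod fs = 7.95 MHz.
7.95 MHz ≤ fs/2 = 28.125 MHz, appears at 7.95 MHz.
17.75 MHz ≤ fs/2 = 28.125 MHz, passes unchanged.
218.35 MHz mod fs = 49.6 MHz.
49.6 MHz > fs/2 = 28.125 MHz, folds to fs − 49.6 MHz = 6.65 MHz.
250.3 MHz mod fs = 25.3 MHz.
25.3 MHz ≤ fs/2 = 28.125 MHz, appears at 25.3 MHz.
127.85 MHz mod fs = 15.35 MHz.
15.35 MHz ≤ fs/2 = 28.125 MHz, appears at 15.35 MHz.
Distinct values: {6.65 MHz, 7.95 MHz, 15.35 MHz, 17.75 MHz, 25.3 MHz}.

6.65 MHz, 7.95 MHz, 15.35 MHz, 17.75 MHz, 25.3 MHz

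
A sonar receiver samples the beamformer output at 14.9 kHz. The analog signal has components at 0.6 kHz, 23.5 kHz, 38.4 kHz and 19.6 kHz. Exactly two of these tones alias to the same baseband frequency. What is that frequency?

6.3 kHz

fs/2 = 7.45 kHz.
0.6 kHz ≤ fs/2 = 7.45 kHz, passes unchanged.
23.5 kHz mod fs = 8.6 kHz.
8.6 kHz > fs/2 = 7.45 kHz, folds to fs − 8.6 kHz = 6.3 kHz.
38.4 kHz mod fs = 8.6 kHz.
8.6 kHz > fs/2 = 7.45 kHz, folds to fs − 8.6 kHz = 6.3 kHz.
19.6 kHz mod fs = 4.7 kHz.
4.7 kHz ≤ fs/2 = 7.45 kHz, appears at 4.7 kHz.
23.5 kHz and 38.4 kHz both map to 6.3 kHz.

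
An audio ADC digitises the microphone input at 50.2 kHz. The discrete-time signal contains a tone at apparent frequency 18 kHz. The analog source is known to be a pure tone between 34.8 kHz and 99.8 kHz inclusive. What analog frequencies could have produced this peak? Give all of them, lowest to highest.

Frequencies that alias to 18 kHz are k·fs ± 18 kHz for integer k ≥ 0.
k=0: 18 kHz.
k=1: 32.2 kHz, 68.2 kHz.
k=2: 82.4 kHz, 118.4 kHz.
k=3: 132.6 kHz, 168.6 kHz.
Within [34.8 kHz, 99.8 kHz]: 68.2 kHz, 82.4 kHz.

68.2 kHz, 82.4 kHz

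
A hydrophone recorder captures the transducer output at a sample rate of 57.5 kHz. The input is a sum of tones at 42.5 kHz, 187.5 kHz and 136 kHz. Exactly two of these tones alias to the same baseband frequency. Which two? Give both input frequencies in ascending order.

42.5 kHz, 187.5 kHz

fs/2 = 28.75 kHz.
42.5 kHz > fs/2 = 28.75 kHz, folds to fs − 42.5 kHz = 15 kHz.
187.5 kHz mod fs = 15 kHz.
15 kHz ≤ fs/2 = 28.75 kHz, appears at 15 kHz.
136 kHz mod fs = 21 kHz.
21 kHz ≤ fs/2 = 28.75 kHz, appears at 21 kHz.
42.5 kHz and 187.5 kHz both map to 15 kHz.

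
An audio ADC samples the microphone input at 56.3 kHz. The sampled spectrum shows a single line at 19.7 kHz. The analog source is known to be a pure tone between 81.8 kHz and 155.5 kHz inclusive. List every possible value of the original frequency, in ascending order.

92.9 kHz, 132.3 kHz, 149.2 kHz

Frequencies that alias to 19.7 kHz are k·fs ± 19.7 kHz for integer k ≥ 0.
k=0: 19.7 kHz.
k=1: 36.6 kHz, 76 kHz.
k=2: 92.9 kHz, 132.3 kHz.
k=3: 149.2 kHz, 188.6 kHz.
k=4: 205.5 kHz, 244.9 kHz.
Within [81.8 kHz, 155.5 kHz]: 92.9 kHz, 132.3 kHz, 149.2 kHz.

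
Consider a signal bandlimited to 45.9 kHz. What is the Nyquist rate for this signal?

Nyquist rate = 2 × 45.9 kHz = 91.8 kHz.

91.8 kHz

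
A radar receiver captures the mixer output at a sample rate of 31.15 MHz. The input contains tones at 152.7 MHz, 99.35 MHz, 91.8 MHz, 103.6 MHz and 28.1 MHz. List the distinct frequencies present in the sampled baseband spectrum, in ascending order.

fs/2 = 15.575 MHz.
152.7 MHz mod fs = 28.1 MHz.
28.1 MHz > fs/2 = 15.575 MHz, folds to fs − 28.1 MHz = 3.05 MHz.
99.35 MHz mod fs = 5.9 MHz.
5.9 MHz ≤ fs/2 = 15.575 MHz, appears at 5.9 MHz.
91.8 MHz mod fs = 29.5 MHz.
29.5 MHz > fs/2 = 15.575 MHz, folds to fs − 29.5 MHz = 1.65 MHz.
103.6 MHz mod fs = 10.15 MHz.
10.15 MHz ≤ fs/2 = 15.575 MHz, appears at 10.15 MHz.
28.1 MHz > fs/2 = 15.575 MHz, folds to fs − 28.1 MHz = 3.05 MHz.
Distinct values: {1.65 MHz, 3.05 MHz, 5.9 MHz, 10.15 MHz}.

1.65 MHz, 3.05 MHz, 5.9 MHz, 10.15 MHz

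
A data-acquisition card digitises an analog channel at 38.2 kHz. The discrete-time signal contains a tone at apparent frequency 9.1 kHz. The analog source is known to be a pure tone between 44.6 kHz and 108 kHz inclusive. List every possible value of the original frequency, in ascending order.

Frequencies that alias to 9.1 kHz are k·fs ± 9.1 kHz for integer k ≥ 0.
k=0: 9.1 kHz.
k=1: 29.1 kHz, 47.3 kHz.
k=2: 67.3 kHz, 85.5 kHz.
k=3: 105.5 kHz, 123.7 kHz.
k=4: 143.7 kHz, 161.9 kHz.
Within [44.6 kHz, 108 kHz]: 47.3 kHz, 67.3 kHz, 85.5 kHz, 105.5 kHz.

47.3 kHz, 67.3 kHz, 85.5 kHz, 105.5 kHz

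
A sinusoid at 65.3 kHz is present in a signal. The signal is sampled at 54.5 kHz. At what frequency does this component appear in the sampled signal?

10.8 kHz

65.3 kHz mod fs = 10.8 kHz.
10.8 kHz ≤ fs/2 = 27.25 kHz, appears at 10.8 kHz.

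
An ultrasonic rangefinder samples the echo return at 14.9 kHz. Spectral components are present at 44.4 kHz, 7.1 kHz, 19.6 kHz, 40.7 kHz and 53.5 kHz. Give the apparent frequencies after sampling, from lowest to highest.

0.3 kHz, 4 kHz, 4.7 kHz, 6.1 kHz, 7.1 kHz

fs/2 = 7.45 kHz.
44.4 kHz mod fs = 14.6 kHz.
14.6 kHz > fs/2 = 7.45 kHz, folds to fs − 14.6 kHz = 0.3 kHz.
7.1 kHz ≤ fs/2 = 7.45 kHz, passes unchanged.
19.6 kHz mod fs = 4.7 kHz.
4.7 kHz ≤ fs/2 = 7.45 kHz, appears at 4.7 kHz.
40.7 kHz mod fs = 10.9 kHz.
10.9 kHz > fs/2 = 7.45 kHz, folds to fs − 10.9 kHz = 4 kHz.
53.5 kHz mod fs = 8.8 kHz.
8.8 kHz > fs/2 = 7.45 kHz, folds to fs − 8.8 kHz = 6.1 kHz.
Distinct values: {0.3 kHz, 4 kHz, 4.7 kHz, 6.1 kHz, 7.1 kHz}.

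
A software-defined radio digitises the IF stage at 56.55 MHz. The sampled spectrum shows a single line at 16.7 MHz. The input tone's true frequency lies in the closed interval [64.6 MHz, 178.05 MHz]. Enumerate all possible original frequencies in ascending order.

Frequencies that alias to 16.7 MHz are k·fs ± 16.7 MHz for integer k ≥ 0.
k=0: 16.7 MHz.
k=1: 39.85 MHz, 73.25 MHz.
k=2: 96.4 MHz, 129.8 MHz.
k=3: 152.95 MHz, 186.35 MHz.
k=4: 209.5 MHz, 242.9 MHz.
Within [64.6 MHz, 178.05 MHz]: 73.25 MHz, 96.4 MHz, 129.8 MHz, 152.95 MHz.

73.25 MHz, 96.4 MHz, 129.8 MHz, 152.95 MHz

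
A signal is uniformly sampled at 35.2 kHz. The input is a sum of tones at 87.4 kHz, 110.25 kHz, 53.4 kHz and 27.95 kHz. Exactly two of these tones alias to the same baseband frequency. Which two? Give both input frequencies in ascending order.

53.4 kHz, 87.4 kHz

fs/2 = 17.6 kHz.
87.4 kHz mod fs = 17 kHz.
17 kHz ≤ fs/2 = 17.6 kHz, appears at 17 kHz.
110.25 kHz mod fs = 4.65 kHz.
4.65 kHz ≤ fs/2 = 17.6 kHz, appears at 4.65 kHz.
53.4 kHz mod fs = 18.2 kHz.
18.2 kHz > fs/2 = 17.6 kHz, folds to fs − 18.2 kHz = 17 kHz.
27.95 kHz > fs/2 = 17.6 kHz, folds to fs − 27.95 kHz = 7.25 kHz.
53.4 kHz and 87.4 kHz both map to 17 kHz.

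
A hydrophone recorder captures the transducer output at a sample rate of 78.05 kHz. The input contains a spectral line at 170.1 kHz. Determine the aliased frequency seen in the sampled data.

14 kHz

170.1 kHz mod fs = 14 kHz.
14 kHz ≤ fs/2 = 39.025 kHz, appears at 14 kHz.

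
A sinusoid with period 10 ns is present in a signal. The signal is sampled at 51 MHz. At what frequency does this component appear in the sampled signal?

T = 10 ns → f = 1/T = 100 MHz.
100 MHz mod fs = 49 MHz.
49 MHz > fs/2 = 25.5 MHz, folds to fs − 49 MHz = 2 MHz.

2 MHz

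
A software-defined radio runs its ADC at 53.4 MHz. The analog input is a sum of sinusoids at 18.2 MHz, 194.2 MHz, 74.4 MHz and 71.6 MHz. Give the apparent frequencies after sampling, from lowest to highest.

fs/2 = 26.7 MHz.
18.2 MHz ≤ fs/2 = 26.7 MHz, passes unchanged.
194.2 MHz mod fs = 34 MHz.
34 MHz > fs/2 = 26.7 MHz, folds to fs − 34 MHz = 19.4 MHz.
74.4 MHz mod fs = 21 MHz.
21 MHz ≤ fs/2 = 26.7 MHz, appears at 21 MHz.
71.6 MHz mod fs = 18.2 MHz.
18.2 MHz ≤ fs/2 = 26.7 MHz, appears at 18.2 MHz.
Distinct values: {18.2 MHz, 19.4 MHz, 21 MHz}.

18.2 MHz, 19.4 MHz, 21 MHz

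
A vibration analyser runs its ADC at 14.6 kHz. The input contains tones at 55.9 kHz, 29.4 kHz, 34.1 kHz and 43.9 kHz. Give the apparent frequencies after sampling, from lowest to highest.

0.1 kHz, 0.2 kHz, 2.5 kHz, 4.9 kHz

fs/2 = 7.3 kHz.
55.9 kHz mod fs = 12.1 kHz.
12.1 kHz > fs/2 = 7.3 kHz, folds to fs − 12.1 kHz = 2.5 kHz.
29.4 kHz mod fs = 0.2 kHz.
0.2 kHz ≤ fs/2 = 7.3 kHz, appears at 0.2 kHz.
34.1 kHz mod fs = 4.9 kHz.
4.9 kHz ≤ fs/2 = 7.3 kHz, appears at 4.9 kHz.
43.9 kHz mod fs = 0.1 kHz.
0.1 kHz ≤ fs/2 = 7.3 kHz, appears at 0.1 kHz.
Distinct values: {0.1 kHz, 0.2 kHz, 2.5 kHz, 4.9 kHz}.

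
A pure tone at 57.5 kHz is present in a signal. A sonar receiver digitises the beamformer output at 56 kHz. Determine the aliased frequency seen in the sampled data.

57.5 kHz mod fs = 1.5 kHz.
1.5 kHz ≤ fs/2 = 28 kHz, appears at 1.5 kHz.

1.5 kHz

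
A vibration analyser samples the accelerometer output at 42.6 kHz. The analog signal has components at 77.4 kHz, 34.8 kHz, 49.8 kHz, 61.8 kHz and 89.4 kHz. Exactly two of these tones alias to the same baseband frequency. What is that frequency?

7.8 kHz

fs/2 = 21.3 kHz.
77.4 kHz mod fs = 34.8 kHz.
34.8 kHz > fs/2 = 21.3 kHz, folds to fs − 34.8 kHz = 7.8 kHz.
34.8 kHz > fs/2 = 21.3 kHz, folds to fs − 34.8 kHz = 7.8 kHz.
49.8 kHz mod fs = 7.2 kHz.
7.2 kHz ≤ fs/2 = 21.3 kHz, appears at 7.2 kHz.
61.8 kHz mod fs = 19.2 kHz.
19.2 kHz ≤ fs/2 = 21.3 kHz, appears at 19.2 kHz.
89.4 kHz mod fs = 4.2 kHz.
4.2 kHz ≤ fs/2 = 21.3 kHz, appears at 4.2 kHz.
34.8 kHz and 77.4 kHz both map to 7.8 kHz.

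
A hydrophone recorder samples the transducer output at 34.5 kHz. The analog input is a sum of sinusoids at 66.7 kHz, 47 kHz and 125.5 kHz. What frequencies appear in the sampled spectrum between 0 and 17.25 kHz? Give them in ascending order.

2.3 kHz, 12.5 kHz

fs/2 = 17.25 kHz.
66.7 kHz mod fs = 32.2 kHz.
32.2 kHz > fs/2 = 17.25 kHz, folds to fs − 32.2 kHz = 2.3 kHz.
47 kHz mod fs = 12.5 kHz.
12.5 kHz ≤ fs/2 = 17.25 kHz, appears at 12.5 kHz.
125.5 kHz mod fs = 22 kHz.
22 kHz > fs/2 = 17.25 kHz, folds to fs − 22 kHz = 12.5 kHz.
Distinct values: {2.3 kHz, 12.5 kHz}.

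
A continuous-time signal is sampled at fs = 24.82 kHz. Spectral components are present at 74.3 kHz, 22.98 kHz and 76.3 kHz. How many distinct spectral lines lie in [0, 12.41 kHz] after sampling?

2

fs/2 = 12.41 kHz.
74.3 kHz mod fs = 24.66 kHz.
24.66 kHz > fs/2 = 12.41 kHz, folds to fs − 24.66 kHz = 0.16 kHz.
22.98 kHz > fs/2 = 12.41 kHz, folds to fs − 22.98 kHz = 1.84 kHz.
76.3 kHz mod fs = 1.84 kHz.
1.84 kHz ≤ fs/2 = 12.41 kHz, appears at 1.84 kHz.
Distinct values: {0.16 kHz, 1.84 kHz} → 2.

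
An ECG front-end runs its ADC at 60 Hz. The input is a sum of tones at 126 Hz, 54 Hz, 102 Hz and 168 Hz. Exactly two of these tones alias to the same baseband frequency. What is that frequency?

fs/2 = 30 Hz.
126 Hz mod fs = 6 Hz.
6 Hz ≤ fs/2 = 30 Hz, appears at 6 Hz.
54 Hz > fs/2 = 30 Hz, folds to fs − 54 Hz = 6 Hz.
102 Hz mod fs = 42 Hz.
42 Hz > fs/2 = 30 Hz, folds to fs − 42 Hz = 18 Hz.
168 Hz mod fs = 48 Hz.
48 Hz > fs/2 = 30 Hz, folds to fs − 48 Hz = 12 Hz.
54 Hz and 126 Hz both map to 6 Hz.

6 Hz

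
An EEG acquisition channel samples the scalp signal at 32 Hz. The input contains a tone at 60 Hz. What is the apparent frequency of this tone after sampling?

60 Hz mod fs = 28 Hz.
28 Hz > fs/2 = 16 Hz, folds to fs − 28 Hz = 4 Hz.

4 Hz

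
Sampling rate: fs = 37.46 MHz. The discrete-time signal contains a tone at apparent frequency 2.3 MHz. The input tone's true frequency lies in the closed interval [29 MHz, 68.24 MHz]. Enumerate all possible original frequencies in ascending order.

Frequencies that alias to 2.3 MHz are k·fs ± 2.3 MHz for integer k ≥ 0.
k=0: 2.3 MHz.
k=1: 35.16 MHz, 39.76 MHz.
k=2: 72.62 MHz, 77.22 MHz.
Within [29 MHz, 68.24 MHz]: 35.16 MHz, 39.76 MHz.

35.16 MHz, 39.76 MHz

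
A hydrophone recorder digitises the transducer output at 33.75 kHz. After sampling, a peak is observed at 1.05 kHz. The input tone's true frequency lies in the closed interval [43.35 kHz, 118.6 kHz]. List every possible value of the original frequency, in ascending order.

66.45 kHz, 68.55 kHz, 100.2 kHz, 102.3 kHz

Frequencies that alias to 1.05 kHz are k·fs ± 1.05 kHz for integer k ≥ 0.
k=0: 1.05 kHz.
k=1: 32.7 kHz, 34.8 kHz.
k=2: 66.45 kHz, 68.55 kHz.
k=3: 100.2 kHz, 102.3 kHz.
k=4: 133.95 kHz, 136.05 kHz.
Within [43.35 kHz, 118.6 kHz]: 66.45 kHz, 68.55 kHz, 100.2 kHz, 102.3 kHz.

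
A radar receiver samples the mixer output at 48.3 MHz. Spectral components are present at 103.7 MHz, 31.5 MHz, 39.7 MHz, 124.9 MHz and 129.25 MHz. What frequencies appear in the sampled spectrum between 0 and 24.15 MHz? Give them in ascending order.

fs/2 = 24.15 MHz.
103.7 MHz mod fs = 7.1 MHz.
7.1 MHz ≤ fs/2 = 24.15 MHz, appears at 7.1 MHz.
31.5 MHz > fs/2 = 24.15 MHz, folds to fs − 31.5 MHz = 16.8 MHz.
39.7 MHz > fs/2 = 24.15 MHz, folds to fs − 39.7 MHz = 8.6 MHz.
124.9 MHz mod fs = 28.3 MHz.
28.3 MHz > fs/2 = 24.15 MHz, folds to fs − 28.3 MHz = 20 MHz.
129.25 MHz mod fs = 32.65 MHz.
32.65 MHz > fs/2 = 24.15 MHz, folds to fs − 32.65 MHz = 15.65 MHz.
Distinct values: {7.1 MHz, 8.6 MHz, 15.65 MHz, 16.8 MHz, 20 MHz}.

7.1 MHz, 8.6 MHz, 15.65 MHz, 16.8 MHz, 20 MHz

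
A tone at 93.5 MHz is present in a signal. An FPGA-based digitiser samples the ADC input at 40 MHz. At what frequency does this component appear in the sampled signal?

13.5 MHz

93.5 MHz mod fs = 13.5 MHz.
13.5 MHz ≤ fs/2 = 20 MHz, appears at 13.5 MHz.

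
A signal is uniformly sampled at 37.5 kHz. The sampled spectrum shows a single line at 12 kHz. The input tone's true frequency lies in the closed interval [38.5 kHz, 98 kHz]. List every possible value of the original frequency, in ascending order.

49.5 kHz, 63 kHz, 87 kHz

Frequencies that alias to 12 kHz are k·fs ± 12 kHz for integer k ≥ 0.
k=0: 12 kHz.
k=1: 25.5 kHz, 49.5 kHz.
k=2: 63 kHz, 87 kHz.
k=3: 100.5 kHz, 124.5 kHz.
Within [38.5 kHz, 98 kHz]: 49.5 kHz, 63 kHz, 87 kHz.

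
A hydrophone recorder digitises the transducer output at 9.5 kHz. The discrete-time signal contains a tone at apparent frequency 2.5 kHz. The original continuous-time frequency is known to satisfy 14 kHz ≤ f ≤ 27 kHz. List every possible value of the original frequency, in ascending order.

Frequencies that alias to 2.5 kHz are k·fs ± 2.5 kHz for integer k ≥ 0.
k=0: 2.5 kHz.
k=1: 7 kHz, 12 kHz.
k=2: 16.5 kHz, 21.5 kHz.
k=3: 26 kHz, 31 kHz.
k=4: 35.5 kHz, 40.5 kHz.
Within [14 kHz, 27 kHz]: 16.5 kHz, 21.5 kHz, 26 kHz.

16.5 kHz, 21.5 kHz, 26 kHz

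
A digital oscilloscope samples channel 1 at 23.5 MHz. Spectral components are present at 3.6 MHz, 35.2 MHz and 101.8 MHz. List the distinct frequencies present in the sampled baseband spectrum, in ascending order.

3.6 MHz, 7.8 MHz, 11.7 MHz

fs/2 = 11.75 MHz.
3.6 MHz ≤ fs/2 = 11.75 MHz, passes unchanged.
35.2 MHz mod fs = 11.7 MHz.
11.7 MHz ≤ fs/2 = 11.75 MHz, appears at 11.7 MHz.
101.8 MHz mod fs = 7.8 MHz.
7.8 MHz ≤ fs/2 = 11.75 MHz, appears at 7.8 MHz.
Distinct values: {3.6 MHz, 7.8 MHz, 11.7 MHz}.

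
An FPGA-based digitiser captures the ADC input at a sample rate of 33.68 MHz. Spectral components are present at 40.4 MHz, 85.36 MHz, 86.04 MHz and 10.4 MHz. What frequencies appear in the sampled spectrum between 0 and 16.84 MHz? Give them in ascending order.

6.72 MHz, 10.4 MHz, 15 MHz, 15.68 MHz

fs/2 = 16.84 MHz.
40.4 MHz mod fs = 6.72 MHz.
6.72 MHz ≤ fs/2 = 16.84 MHz, appears at 6.72 MHz.
85.36 MHz mod fs = 18 MHz.
18 MHz > fs/2 = 16.84 MHz, folds to fs − 18 MHz = 15.68 MHz.
86.04 MHz mod fs = 18.68 MHz.
18.68 MHz > fs/2 = 16.84 MHz, folds to fs − 18.68 MHz = 15 MHz.
10.4 MHz ≤ fs/2 = 16.84 MHz, passes unchanged.
Distinct values: {6.72 MHz, 10.4 MHz, 15 MHz, 15.68 MHz}.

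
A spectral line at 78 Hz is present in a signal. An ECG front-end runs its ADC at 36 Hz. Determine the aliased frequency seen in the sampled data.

6 Hz

78 Hz mod fs = 6 Hz.
6 Hz ≤ fs/2 = 18 Hz, appears at 6 Hz.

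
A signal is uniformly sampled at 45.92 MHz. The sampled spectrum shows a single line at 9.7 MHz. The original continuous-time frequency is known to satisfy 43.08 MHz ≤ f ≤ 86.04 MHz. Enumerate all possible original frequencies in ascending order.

Frequencies that alias to 9.7 MHz are k·fs ± 9.7 MHz for integer k ≥ 0.
k=0: 9.7 MHz.
k=1: 36.22 MHz, 55.62 MHz.
k=2: 82.14 MHz, 101.54 MHz.
k=3: 128.06 MHz, 147.46 MHz.
Within [43.08 MHz, 86.04 MHz]: 55.62 MHz, 82.14 MHz.

55.62 MHz, 82.14 MHz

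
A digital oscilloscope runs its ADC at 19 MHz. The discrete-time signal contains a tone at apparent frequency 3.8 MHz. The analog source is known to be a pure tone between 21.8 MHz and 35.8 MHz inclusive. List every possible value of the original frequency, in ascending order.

22.8 MHz, 34.2 MHz

Frequencies that alias to 3.8 MHz are k·fs ± 3.8 MHz for integer k ≥ 0.
k=0: 3.8 MHz.
k=1: 15.2 MHz, 22.8 MHz.
k=2: 34.2 MHz, 41.8 MHz.
k=3: 53.2 MHz, 60.8 MHz.
Within [21.8 MHz, 35.8 MHz]: 22.8 MHz, 34.2 MHz.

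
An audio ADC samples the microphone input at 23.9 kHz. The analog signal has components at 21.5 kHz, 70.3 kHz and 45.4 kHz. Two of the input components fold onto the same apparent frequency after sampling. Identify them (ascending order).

fs/2 = 11.95 kHz.
21.5 kHz > fs/2 = 11.95 kHz, folds to fs − 21.5 kHz = 2.4 kHz.
70.3 kHz mod fs = 22.5 kHz.
22.5 kHz > fs/2 = 11.95 kHz, folds to fs − 22.5 kHz = 1.4 kHz.
45.4 kHz mod fs = 21.5 kHz.
21.5 kHz > fs/2 = 11.95 kHz, folds to fs − 21.5 kHz = 2.4 kHz.
21.5 kHz and 45.4 kHz both map to 2.4 kHz.

21.5 kHz, 45.4 kHz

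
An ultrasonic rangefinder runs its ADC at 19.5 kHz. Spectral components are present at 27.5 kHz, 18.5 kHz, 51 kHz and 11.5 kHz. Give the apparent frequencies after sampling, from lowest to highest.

fs/2 = 9.75 kHz.
27.5 kHz mod fs = 8 kHz.
8 kHz ≤ fs/2 = 9.75 kHz, appears at 8 kHz.
18.5 kHz > fs/2 = 9.75 kHz, folds to fs − 18.5 kHz = 1 kHz.
51 kHz mod fs = 12 kHz.
12 kHz > fs/2 = 9.75 kHz, folds to fs − 12 kHz = 7.5 kHz.
11.5 kHz > fs/2 = 9.75 kHz, folds to fs − 11.5 kHz = 8 kHz.
Distinct values: {1 kHz, 7.5 kHz, 8 kHz}.

1 kHz, 7.5 kHz, 8 kHz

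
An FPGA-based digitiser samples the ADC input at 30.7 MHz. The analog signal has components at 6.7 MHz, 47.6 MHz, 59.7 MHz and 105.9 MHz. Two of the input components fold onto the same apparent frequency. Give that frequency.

13.8 MHz

fs/2 = 15.35 MHz.
6.7 MHz ≤ fs/2 = 15.35 MHz, passes unchanged.
47.6 MHz mod fs = 16.9 MHz.
16.9 MHz > fs/2 = 15.35 MHz, folds to fs − 16.9 MHz = 13.8 MHz.
59.7 MHz mod fs = 29 MHz.
29 MHz > fs/2 = 15.35 MHz, folds to fs − 29 MHz = 1.7 MHz.
105.9 MHz mod fs = 13.8 MHz.
13.8 MHz ≤ fs/2 = 15.35 MHz, appears at 13.8 MHz.
47.6 MHz and 105.9 MHz both map to 13.8 MHz.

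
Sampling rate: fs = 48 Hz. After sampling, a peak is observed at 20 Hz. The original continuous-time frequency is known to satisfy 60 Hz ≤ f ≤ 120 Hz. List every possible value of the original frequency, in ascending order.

Frequencies that alias to 20 Hz are k·fs ± 20 Hz for integer k ≥ 0.
k=0: 20 Hz.
k=1: 28 Hz, 68 Hz.
k=2: 76 Hz, 116 Hz.
k=3: 124 Hz, 164 Hz.
Within [60 Hz, 120 Hz]: 68 Hz, 76 Hz, 116 Hz.

68 Hz, 76 Hz, 116 Hz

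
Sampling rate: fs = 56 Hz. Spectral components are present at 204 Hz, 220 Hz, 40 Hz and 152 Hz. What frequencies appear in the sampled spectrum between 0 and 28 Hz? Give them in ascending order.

fs/2 = 28 Hz.
204 Hz mod fs = 36 Hz.
36 Hz > fs/2 = 28 Hz, folds to fs − 36 Hz = 20 Hz.
220 Hz mod fs = 52 Hz.
52 Hz > fs/2 = 28 Hz, folds to fs − 52 Hz = 4 Hz.
40 Hz > fs/2 = 28 Hz, folds to fs − 40 Hz = 16 Hz.
152 Hz mod fs = 40 Hz.
40 Hz > fs/2 = 28 Hz, folds to fs − 40 Hz = 16 Hz.
Distinct values: {4 Hz, 16 Hz, 20 Hz}.

4 Hz, 16 Hz, 20 Hz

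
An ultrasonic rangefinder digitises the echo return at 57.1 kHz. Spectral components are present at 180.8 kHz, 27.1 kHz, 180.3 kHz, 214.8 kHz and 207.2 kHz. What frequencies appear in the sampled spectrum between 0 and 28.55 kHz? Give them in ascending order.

9 kHz, 9.5 kHz, 13.6 kHz, 21.2 kHz, 27.1 kHz

fs/2 = 28.55 kHz.
180.8 kHz mod fs = 9.5 kHz.
9.5 kHz ≤ fs/2 = 28.55 kHz, appears at 9.5 kHz.
27.1 kHz ≤ fs/2 = 28.55 kHz, passes unchanged.
180.3 kHz mod fs = 9 kHz.
9 kHz ≤ fs/2 = 28.55 kHz, appears at 9 kHz.
214.8 kHz mod fs = 43.5 kHz.
43.5 kHz > fs/2 = 28.55 kHz, folds to fs − 43.5 kHz = 13.6 kHz.
207.2 kHz mod fs = 35.9 kHz.
35.9 kHz > fs/2 = 28.55 kHz, folds to fs − 35.9 kHz = 21.2 kHz.
Distinct values: {9 kHz, 9.5 kHz, 13.6 kHz, 21.2 kHz, 27.1 kHz}.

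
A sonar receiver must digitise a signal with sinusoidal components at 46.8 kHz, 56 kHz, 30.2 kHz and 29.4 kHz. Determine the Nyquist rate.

112 kHz

Highest-frequency component: 56 kHz.
Nyquist rate = 2 × 56 kHz = 112 kHz.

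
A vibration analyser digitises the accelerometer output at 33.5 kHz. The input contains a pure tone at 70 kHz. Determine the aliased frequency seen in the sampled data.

3 kHz

70 kHz mod fs = 3 kHz.
3 kHz ≤ fs/2 = 16.75 kHz, appears at 3 kHz.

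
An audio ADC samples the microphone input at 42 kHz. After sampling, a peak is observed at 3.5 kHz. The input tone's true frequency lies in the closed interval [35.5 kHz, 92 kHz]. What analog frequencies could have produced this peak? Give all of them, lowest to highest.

38.5 kHz, 45.5 kHz, 80.5 kHz, 87.5 kHz

Frequencies that alias to 3.5 kHz are k·fs ± 3.5 kHz for integer k ≥ 0.
k=0: 3.5 kHz.
k=1: 38.5 kHz, 45.5 kHz.
k=2: 80.5 kHz, 87.5 kHz.
k=3: 122.5 kHz, 129.5 kHz.
Within [35.5 kHz, 92 kHz]: 38.5 kHz, 45.5 kHz, 80.5 kHz, 87.5 kHz.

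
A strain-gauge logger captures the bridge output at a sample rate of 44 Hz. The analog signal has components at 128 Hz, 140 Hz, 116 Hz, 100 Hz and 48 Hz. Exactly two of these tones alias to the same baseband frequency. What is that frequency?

fs/2 = 22 Hz.
128 Hz mod fs = 40 Hz.
40 Hz > fs/2 = 22 Hz, folds to fs − 40 Hz = 4 Hz.
140 Hz mod fs = 8 Hz.
8 Hz ≤ fs/2 = 22 Hz, appears at 8 Hz.
116 Hz mod fs = 28 Hz.
28 Hz > fs/2 = 22 Hz, folds to fs − 28 Hz = 16 Hz.
100 Hz mod fs = 12 Hz.
12 Hz ≤ fs/2 = 22 Hz, appears at 12 Hz.
48 Hz mod fs = 4 Hz.
4 Hz ≤ fs/2 = 22 Hz, appears at 4 Hz.
48 Hz and 128 Hz both map to 4 Hz.

4 Hz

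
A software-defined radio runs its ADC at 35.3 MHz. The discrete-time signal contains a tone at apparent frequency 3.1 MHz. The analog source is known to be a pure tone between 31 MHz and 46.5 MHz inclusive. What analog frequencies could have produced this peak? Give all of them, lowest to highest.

32.2 MHz, 38.4 MHz

Frequencies that alias to 3.1 MHz are k·fs ± 3.1 MHz for integer k ≥ 0.
k=0: 3.1 MHz.
k=1: 32.2 MHz, 38.4 MHz.
k=2: 67.5 MHz, 73.7 MHz.
Within [31 MHz, 46.5 MHz]: 32.2 MHz, 38.4 MHz.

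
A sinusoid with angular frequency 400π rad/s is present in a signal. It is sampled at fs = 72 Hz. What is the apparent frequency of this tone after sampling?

ω = 400π rad/s → f = ω/(2π) = 200 Hz.
200 Hz mod fs = 56 Hz.
56 Hz > fs/2 = 36 Hz, folds to fs − 56 Hz = 16 Hz.

16 Hz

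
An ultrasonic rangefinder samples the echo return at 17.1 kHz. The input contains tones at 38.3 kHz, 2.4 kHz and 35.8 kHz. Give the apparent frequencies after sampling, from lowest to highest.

1.6 kHz, 2.4 kHz, 4.1 kHz

fs/2 = 8.55 kHz.
38.3 kHz mod fs = 4.1 kHz.
4.1 kHz ≤ fs/2 = 8.55 kHz, appears at 4.1 kHz.
2.4 kHz ≤ fs/2 = 8.55 kHz, passes unchanged.
35.8 kHz mod fs = 1.6 kHz.
1.6 kHz ≤ fs/2 = 8.55 kHz, appears at 1.6 kHz.
Distinct values: {1.6 kHz, 2.4 kHz, 4.1 kHz}.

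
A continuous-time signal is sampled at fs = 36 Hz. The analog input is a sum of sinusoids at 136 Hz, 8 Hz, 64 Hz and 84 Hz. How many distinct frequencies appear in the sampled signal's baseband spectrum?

fs/2 = 18 Hz.
136 Hz mod fs = 28 Hz.
28 Hz > fs/2 = 18 Hz, folds to fs − 28 Hz = 8 Hz.
8 Hz ≤ fs/2 = 18 Hz, passes unchanged.
64 Hz mod fs = 28 Hz.
28 Hz > fs/2 = 18 Hz, folds to fs − 28 Hz = 8 Hz.
84 Hz mod fs = 12 Hz.
12 Hz ≤ fs/2 = 18 Hz, appears at 12 Hz.
Distinct values: {8 Hz, 12 Hz} → 2.

2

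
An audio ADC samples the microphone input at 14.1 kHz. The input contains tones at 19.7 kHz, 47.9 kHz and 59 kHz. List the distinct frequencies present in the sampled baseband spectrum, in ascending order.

fs/2 = 7.05 kHz.
19.7 kHz mod fs = 5.6 kHz.
5.6 kHz ≤ fs/2 = 7.05 kHz, appears at 5.6 kHz.
47.9 kHz mod fs = 5.6 kHz.
5.6 kHz ≤ fs/2 = 7.05 kHz, appears at 5.6 kHz.
59 kHz mod fs = 2.6 kHz.
2.6 kHz ≤ fs/2 = 7.05 kHz, appears at 2.6 kHz.
Distinct values: {2.6 kHz, 5.6 kHz}.

2.6 kHz, 5.6 kHz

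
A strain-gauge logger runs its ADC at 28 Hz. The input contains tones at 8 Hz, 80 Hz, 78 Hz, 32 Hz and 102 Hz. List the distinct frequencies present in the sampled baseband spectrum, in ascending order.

fs/2 = 14 Hz.
8 Hz ≤ fs/2 = 14 Hz, passes unchanged.
80 Hz mod fs = 24 Hz.
24 Hz > fs/2 = 14 Hz, folds to fs − 24 Hz = 4 Hz.
78 Hz mod fs = 22 Hz.
22 Hz > fs/2 = 14 Hz, folds to fs − 22 Hz = 6 Hz.
32 Hz mod fs = 4 Hz.
4 Hz ≤ fs/2 = 14 Hz, appears at 4 Hz.
102 Hz mod fs = 18 Hz.
18 Hz > fs/2 = 14 Hz, folds to fs − 18 Hz = 10 Hz.
Distinct values: {4 Hz, 6 Hz, 8 Hz, 10 Hz}.

4 Hz, 6 Hz, 8 Hz, 10 Hz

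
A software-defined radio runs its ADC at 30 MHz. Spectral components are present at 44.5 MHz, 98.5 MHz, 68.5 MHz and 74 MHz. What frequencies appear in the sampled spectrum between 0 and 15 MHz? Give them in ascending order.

8.5 MHz, 14 MHz, 14.5 MHz

fs/2 = 15 MHz.
44.5 MHz mod fs = 14.5 MHz.
14.5 MHz ≤ fs/2 = 15 MHz, appears at 14.5 MHz.
98.5 MHz mod fs = 8.5 MHz.
8.5 MHz ≤ fs/2 = 15 MHz, appears at 8.5 MHz.
68.5 MHz mod fs = 8.5 MHz.
8.5 MHz ≤ fs/2 = 15 MHz, appears at 8.5 MHz.
74 MHz mod fs = 14 MHz.
14 MHz ≤ fs/2 = 15 MHz, appears at 14 MHz.
Distinct values: {8.5 MHz, 14 MHz, 14.5 MHz}.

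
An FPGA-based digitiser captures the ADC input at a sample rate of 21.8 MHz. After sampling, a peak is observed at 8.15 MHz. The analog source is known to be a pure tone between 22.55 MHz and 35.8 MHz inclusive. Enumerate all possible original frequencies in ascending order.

Frequencies that alias to 8.15 MHz are k·fs ± 8.15 MHz for integer k ≥ 0.
k=0: 8.15 MHz.
k=1: 13.65 MHz, 29.95 MHz.
k=2: 35.45 MHz, 51.75 MHz.
k=3: 57.25 MHz, 73.55 MHz.
Within [22.55 MHz, 35.8 MHz]: 29.95 MHz, 35.45 MHz.

29.95 MHz, 35.45 MHz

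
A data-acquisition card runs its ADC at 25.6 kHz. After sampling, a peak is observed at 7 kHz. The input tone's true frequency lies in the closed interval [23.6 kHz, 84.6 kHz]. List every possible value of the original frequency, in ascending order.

Frequencies that alias to 7 kHz are k·fs ± 7 kHz for integer k ≥ 0.
k=0: 7 kHz.
k=1: 18.6 kHz, 32.6 kHz.
k=2: 44.2 kHz, 58.2 kHz.
k=3: 69.8 kHz, 83.8 kHz.
k=4: 95.4 kHz, 109.4 kHz.
Within [23.6 kHz, 84.6 kHz]: 32.6 kHz, 44.2 kHz, 58.2 kHz, 69.8 kHz, 83.8 kHz.

32.6 kHz, 44.2 kHz, 58.2 kHz, 69.8 kHz, 83.8 kHz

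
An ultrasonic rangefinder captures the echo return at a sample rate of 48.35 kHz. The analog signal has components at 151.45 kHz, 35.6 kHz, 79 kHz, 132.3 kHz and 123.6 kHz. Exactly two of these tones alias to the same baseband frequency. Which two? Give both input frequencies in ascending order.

35.6 kHz, 132.3 kHz

fs/2 = 24.175 kHz.
151.45 kHz mod fs = 6.4 kHz.
6.4 kHz ≤ fs/2 = 24.175 kHz, appears at 6.4 kHz.
35.6 kHz > fs/2 = 24.175 kHz, folds to fs − 35.6 kHz = 12.75 kHz.
79 kHz mod fs = 30.65 kHz.
30.65 kHz > fs/2 = 24.175 kHz, folds to fs − 30.65 kHz = 17.7 kHz.
132.3 kHz mod fs = 35.6 kHz.
35.6 kHz > fs/2 = 24.175 kHz, folds to fs − 35.6 kHz = 12.75 kHz.
123.6 kHz mod fs = 26.9 kHz.
26.9 kHz > fs/2 = 24.175 kHz, folds to fs − 26.9 kHz = 21.45 kHz.
35.6 kHz and 132.3 kHz both map to 12.75 kHz.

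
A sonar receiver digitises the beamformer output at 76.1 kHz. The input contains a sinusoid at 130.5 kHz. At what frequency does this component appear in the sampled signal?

130.5 kHz mod fs = 54.4 kHz.
54.4 kHz > fs/2 = 38.05 kHz, folds to fs − 54.4 kHz = 21.7 kHz.

21.7 kHz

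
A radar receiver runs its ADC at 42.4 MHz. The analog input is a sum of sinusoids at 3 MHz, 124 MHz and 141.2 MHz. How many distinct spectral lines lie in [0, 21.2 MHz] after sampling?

fs/2 = 21.2 MHz.
3 MHz ≤ fs/2 = 21.2 MHz, passes unchanged.
124 MHz mod fs = 39.2 MHz.
39.2 MHz > fs/2 = 21.2 MHz, folds to fs − 39.2 MHz = 3.2 MHz.
141.2 MHz mod fs = 14 MHz.
14 MHz ≤ fs/2 = 21.2 MHz, appears at 14 MHz.
Distinct values: {3 MHz, 3.2 MHz, 14 MHz} → 3.

3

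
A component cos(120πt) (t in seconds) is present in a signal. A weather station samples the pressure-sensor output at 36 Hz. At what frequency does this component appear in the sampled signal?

12 Hz

ω = 120π rad/s → f = ω/(2π) = 60 Hz.
60 Hz mod fs = 24 Hz.
24 Hz > fs/2 = 18 Hz, folds to fs − 24 Hz = 12 Hz.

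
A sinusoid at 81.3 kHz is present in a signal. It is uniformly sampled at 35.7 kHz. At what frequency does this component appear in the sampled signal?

9.9 kHz

81.3 kHz mod fs = 9.9 kHz.
9.9 kHz ≤ fs/2 = 17.85 kHz, appears at 9.9 kHz.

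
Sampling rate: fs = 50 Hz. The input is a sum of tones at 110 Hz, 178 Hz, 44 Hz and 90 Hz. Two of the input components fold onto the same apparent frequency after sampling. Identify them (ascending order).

fs/2 = 25 Hz.
110 Hz mod fs = 10 Hz.
10 Hz ≤ fs/2 = 25 Hz, appears at 10 Hz.
178 Hz mod fs = 28 Hz.
28 Hz > fs/2 = 25 Hz, folds to fs − 28 Hz = 22 Hz.
44 Hz > fs/2 = 25 Hz, folds to fs − 44 Hz = 6 Hz.
90 Hz mod fs = 40 Hz.
40 Hz > fs/2 = 25 Hz, folds to fs − 40 Hz = 10 Hz.
90 Hz and 110 Hz both map to 10 Hz.

90 Hz, 110 Hz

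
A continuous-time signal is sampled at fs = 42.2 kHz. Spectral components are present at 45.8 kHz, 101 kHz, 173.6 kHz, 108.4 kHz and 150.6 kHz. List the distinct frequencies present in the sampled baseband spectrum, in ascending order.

3.6 kHz, 4.8 kHz, 16.6 kHz, 18.2 kHz

fs/2 = 21.1 kHz.
45.8 kHz mod fs = 3.6 kHz.
3.6 kHz ≤ fs/2 = 21.1 kHz, appears at 3.6 kHz.
101 kHz mod fs = 16.6 kHz.
16.6 kHz ≤ fs/2 = 21.1 kHz, appears at 16.6 kHz.
173.6 kHz mod fs = 4.8 kHz.
4.8 kHz ≤ fs/2 = 21.1 kHz, appears at 4.8 kHz.
108.4 kHz mod fs = 24 kHz.
24 kHz > fs/2 = 21.1 kHz, folds to fs − 24 kHz = 18.2 kHz.
150.6 kHz mod fs = 24 kHz.
24 kHz > fs/2 = 21.1 kHz, folds to fs − 24 kHz = 18.2 kHz.
Distinct values: {3.6 kHz, 4.8 kHz, 16.6 kHz, 18.2 kHz}.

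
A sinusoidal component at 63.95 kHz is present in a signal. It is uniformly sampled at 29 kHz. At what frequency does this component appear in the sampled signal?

63.95 kHz mod fs = 5.95 kHz.
5.95 kHz ≤ fs/2 = 14.5 kHz, appears at 5.95 kHz.

5.95 kHz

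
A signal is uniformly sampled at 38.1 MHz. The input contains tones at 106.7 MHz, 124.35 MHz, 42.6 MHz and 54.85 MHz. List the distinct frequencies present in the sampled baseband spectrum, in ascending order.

fs/2 = 19.05 MHz.
106.7 MHz mod fs = 30.5 MHz.
30.5 MHz > fs/2 = 19.05 MHz, folds to fs − 30.5 MHz = 7.6 MHz.
124.35 MHz mod fs = 10.05 MHz.
10.05 MHz ≤ fs/2 = 19.05 MHz, appears at 10.05 MHz.
42.6 MHz mod fs = 4.5 MHz.
4.5 MHz ≤ fs/2 = 19.05 MHz, appears at 4.5 MHz.
54.85 MHz mod fs = 16.75 MHz.
16.75 MHz ≤ fs/2 = 19.05 MHz, appears at 16.75 MHz.
Distinct values: {4.5 MHz, 7.6 MHz, 10.05 MHz, 16.75 MHz}.

4.5 MHz, 7.6 MHz, 10.05 MHz, 16.75 MHz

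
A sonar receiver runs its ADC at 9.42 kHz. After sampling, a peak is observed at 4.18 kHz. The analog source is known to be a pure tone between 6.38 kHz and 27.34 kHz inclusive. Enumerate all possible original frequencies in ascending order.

Frequencies that alias to 4.18 kHz are k·fs ± 4.18 kHz for integer k ≥ 0.
k=0: 4.18 kHz.
k=1: 5.24 kHz, 13.6 kHz.
k=2: 14.66 kHz, 23.02 kHz.
k=3: 24.08 kHz, 32.44 kHz.
k=4: 33.5 kHz, 41.86 kHz.
Within [6.38 kHz, 27.34 kHz]: 13.6 kHz, 14.66 kHz, 23.02 kHz, 24.08 kHz.

13.6 kHz, 14.66 kHz, 23.02 kHz, 24.08 kHz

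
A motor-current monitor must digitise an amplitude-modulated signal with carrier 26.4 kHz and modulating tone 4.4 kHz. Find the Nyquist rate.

AM sidebands sit at fc ± fm = 22 kHz and 30.8 kHz.
Highest-frequency component: 30.8 kHz.
Nyquist rate = 2 × 30.8 kHz = 61.6 kHz.

61.6 kHz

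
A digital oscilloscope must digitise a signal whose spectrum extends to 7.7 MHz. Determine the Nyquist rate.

Nyquist rate = 2 × 7.7 MHz = 15.4 MHz.

15.4 MHz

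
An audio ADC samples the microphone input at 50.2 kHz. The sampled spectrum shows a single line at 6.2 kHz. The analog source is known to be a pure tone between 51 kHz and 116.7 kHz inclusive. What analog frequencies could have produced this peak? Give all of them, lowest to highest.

Frequencies that alias to 6.2 kHz are k·fs ± 6.2 kHz for integer k ≥ 0.
k=0: 6.2 kHz.
k=1: 44 kHz, 56.4 kHz.
k=2: 94.2 kHz, 106.6 kHz.
k=3: 144.4 kHz, 156.8 kHz.
Within [51 kHz, 116.7 kHz]: 56.4 kHz, 94.2 kHz, 106.6 kHz.

56.4 kHz, 94.2 kHz, 106.6 kHz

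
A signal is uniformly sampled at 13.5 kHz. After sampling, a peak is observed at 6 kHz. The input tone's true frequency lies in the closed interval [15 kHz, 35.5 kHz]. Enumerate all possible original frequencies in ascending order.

Frequencies that alias to 6 kHz are k·fs ± 6 kHz for integer k ≥ 0.
k=0: 6 kHz.
k=1: 7.5 kHz, 19.5 kHz.
k=2: 21 kHz, 33 kHz.
k=3: 34.5 kHz, 46.5 kHz.
k=4: 48 kHz, 60 kHz.
Within [15 kHz, 35.5 kHz]: 19.5 kHz, 21 kHz, 33 kHz, 34.5 kHz.

19.5 kHz, 21 kHz, 33 kHz, 34.5 kHz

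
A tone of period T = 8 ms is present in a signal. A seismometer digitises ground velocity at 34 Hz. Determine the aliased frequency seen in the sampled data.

11 Hz

T = 8 ms → f = 1/T = 125 Hz.
125 Hz mod fs = 23 Hz.
23 Hz > fs/2 = 17 Hz, folds to fs − 23 Hz = 11 Hz.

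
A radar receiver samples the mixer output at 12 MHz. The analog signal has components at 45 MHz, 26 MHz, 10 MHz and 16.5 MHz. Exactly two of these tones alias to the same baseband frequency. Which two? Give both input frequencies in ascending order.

fs/2 = 6 MHz.
45 MHz mod fs = 9 MHz.
9 MHz > fs/2 = 6 MHz, folds to fs − 9 MHz = 3 MHz.
26 MHz mod fs = 2 MHz.
2 MHz ≤ fs/2 = 6 MHz, appears at 2 MHz.
10 MHz > fs/2 = 6 MHz, folds to fs − 10 MHz = 2 MHz.
16.5 MHz mod fs = 4.5 MHz.
4.5 MHz ≤ fs/2 = 6 MHz, appears at 4.5 MHz.
10 MHz and 26 MHz both map to 2 MHz.

10 MHz, 26 MHz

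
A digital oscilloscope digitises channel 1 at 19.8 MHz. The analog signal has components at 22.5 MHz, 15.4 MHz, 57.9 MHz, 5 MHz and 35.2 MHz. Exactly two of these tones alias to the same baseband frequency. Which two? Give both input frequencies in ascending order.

15.4 MHz, 35.2 MHz

fs/2 = 9.9 MHz.
22.5 MHz mod fs = 2.7 MHz.
2.7 MHz ≤ fs/2 = 9.9 MHz, appears at 2.7 MHz.
15.4 MHz > fs/2 = 9.9 MHz, folds to fs − 15.4 MHz = 4.4 MHz.
57.9 MHz mod fs = 18.3 MHz.
18.3 MHz > fs/2 = 9.9 MHz, folds to fs − 18.3 MHz = 1.5 MHz.
5 MHz ≤ fs/2 = 9.9 MHz, passes unchanged.
35.2 MHz mod fs = 15.4 MHz.
15.4 MHz > fs/2 = 9.9 MHz, folds to fs − 15.4 MHz = 4.4 MHz.
15.4 MHz and 35.2 MHz both map to 4.4 MHz.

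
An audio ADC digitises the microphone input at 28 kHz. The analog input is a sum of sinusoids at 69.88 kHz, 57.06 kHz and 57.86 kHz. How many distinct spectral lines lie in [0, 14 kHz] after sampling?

fs/2 = 14 kHz.
69.88 kHz mod fs = 13.88 kHz.
13.88 kHz ≤ fs/2 = 14 kHz, appears at 13.88 kHz.
57.06 kHz mod fs = 1.06 kHz.
1.06 kHz ≤ fs/2 = 14 kHz, appears at 1.06 kHz.
57.86 kHz mod fs = 1.86 kHz.
1.86 kHz ≤ fs/2 = 14 kHz, appears at 1.86 kHz.
Distinct values: {1.06 kHz, 1.86 kHz, 13.88 kHz} → 3.

3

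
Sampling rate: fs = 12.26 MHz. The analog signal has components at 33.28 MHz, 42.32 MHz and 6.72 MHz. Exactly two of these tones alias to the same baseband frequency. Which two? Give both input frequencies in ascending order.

fs/2 = 6.13 MHz.
33.28 MHz mod fs = 8.76 MHz.
8.76 MHz > fs/2 = 6.13 MHz, folds to fs − 8.76 MHz = 3.5 MHz.
42.32 MHz mod fs = 5.54 MHz.
5.54 MHz ≤ fs/2 = 6.13 MHz, appears at 5.54 MHz.
6.72 MHz > fs/2 = 6.13 MHz, folds to fs − 6.72 MHz = 5.54 MHz.
6.72 MHz and 42.32 MHz both map to 5.54 MHz.

6.72 MHz, 42.32 MHz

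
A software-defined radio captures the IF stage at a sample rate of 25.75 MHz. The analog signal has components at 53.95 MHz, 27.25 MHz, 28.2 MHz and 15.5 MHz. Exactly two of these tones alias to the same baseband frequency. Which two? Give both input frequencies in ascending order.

fs/2 = 12.875 MHz.
53.95 MHz mod fs = 2.45 MHz.
2.45 MHz ≤ fs/2 = 12.875 MHz, appears at 2.45 MHz.
27.25 MHz mod fs = 1.5 MHz.
1.5 MHz ≤ fs/2 = 12.875 MHz, appears at 1.5 MHz.
28.2 MHz mod fs = 2.45 MHz.
2.45 MHz ≤ fs/2 = 12.875 MHz, appears at 2.45 MHz.
15.5 MHz > fs/2 = 12.875 MHz, folds to fs − 15.5 MHz = 10.25 MHz.
28.2 MHz and 53.95 MHz both map to 2.45 MHz.

28.2 MHz, 53.95 MHz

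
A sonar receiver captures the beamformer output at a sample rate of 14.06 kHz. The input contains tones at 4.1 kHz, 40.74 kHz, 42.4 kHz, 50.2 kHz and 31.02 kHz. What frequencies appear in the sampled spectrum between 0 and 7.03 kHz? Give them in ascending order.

0.22 kHz, 1.44 kHz, 2.9 kHz, 4.1 kHz, 6.04 kHz

fs/2 = 7.03 kHz.
4.1 kHz ≤ fs/2 = 7.03 kHz, passes unchanged.
40.74 kHz mod fs = 12.62 kHz.
12.62 kHz > fs/2 = 7.03 kHz, folds to fs − 12.62 kHz = 1.44 kHz.
42.4 kHz mod fs = 0.22 kHz.
0.22 kHz ≤ fs/2 = 7.03 kHz, appears at 0.22 kHz.
50.2 kHz mod fs = 8.02 kHz.
8.02 kHz > fs/2 = 7.03 kHz, folds to fs − 8.02 kHz = 6.04 kHz.
31.02 kHz mod fs = 2.9 kHz.
2.9 kHz ≤ fs/2 = 7.03 kHz, appears at 2.9 kHz.
Distinct values: {0.22 kHz, 1.44 kHz, 2.9 kHz, 4.1 kHz, 6.04 kHz}.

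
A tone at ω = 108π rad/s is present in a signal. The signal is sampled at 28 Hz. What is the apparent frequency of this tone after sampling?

ω = 108π rad/s → f = ω/(2π) = 54 Hz.
54 Hz mod fs = 26 Hz.
26 Hz > fs/2 = 14 Hz, folds to fs − 26 Hz = 2 Hz.

2 Hz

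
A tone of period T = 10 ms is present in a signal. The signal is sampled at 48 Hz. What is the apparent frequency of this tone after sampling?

4 Hz

T = 10 ms → f = 1/T = 100 Hz.
100 Hz mod fs = 4 Hz.
4 Hz ≤ fs/2 = 24 Hz, appears at 4 Hz.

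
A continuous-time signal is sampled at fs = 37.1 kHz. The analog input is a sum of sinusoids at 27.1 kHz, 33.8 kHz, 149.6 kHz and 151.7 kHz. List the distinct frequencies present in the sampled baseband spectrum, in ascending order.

fs/2 = 18.55 kHz.
27.1 kHz > fs/2 = 18.55 kHz, folds to fs − 27.1 kHz = 10 kHz.
33.8 kHz > fs/2 = 18.55 kHz, folds to fs − 33.8 kHz = 3.3 kHz.
149.6 kHz mod fs = 1.2 kHz.
1.2 kHz ≤ fs/2 = 18.55 kHz, appears at 1.2 kHz.
151.7 kHz mod fs = 3.3 kHz.
3.3 kHz ≤ fs/2 = 18.55 kHz, appears at 3.3 kHz.
Distinct values: {1.2 kHz, 3.3 kHz, 10 kHz}.

1.2 kHz, 3.3 kHz, 10 kHz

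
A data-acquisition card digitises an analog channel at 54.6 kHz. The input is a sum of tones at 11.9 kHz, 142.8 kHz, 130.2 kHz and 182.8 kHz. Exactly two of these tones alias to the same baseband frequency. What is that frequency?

21 kHz

fs/2 = 27.3 kHz.
11.9 kHz ≤ fs/2 = 27.3 kHz, passes unchanged.
142.8 kHz mod fs = 33.6 kHz.
33.6 kHz > fs/2 = 27.3 kHz, folds to fs − 33.6 kHz = 21 kHz.
130.2 kHz mod fs = 21 kHz.
21 kHz ≤ fs/2 = 27.3 kHz, appears at 21 kHz.
182.8 kHz mod fs = 19 kHz.
19 kHz ≤ fs/2 = 27.3 kHz, appears at 19 kHz.
130.2 kHz and 142.8 kHz both map to 21 kHz.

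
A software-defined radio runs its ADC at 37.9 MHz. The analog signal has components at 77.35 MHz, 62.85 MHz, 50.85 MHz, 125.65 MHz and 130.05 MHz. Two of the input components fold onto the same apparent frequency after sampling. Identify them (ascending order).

50.85 MHz, 62.85 MHz

fs/2 = 18.95 MHz.
77.35 MHz mod fs = 1.55 MHz.
1.55 MHz ≤ fs/2 = 18.95 MHz, appears at 1.55 MHz.
62.85 MHz mod fs = 24.95 MHz.
24.95 MHz > fs/2 = 18.95 MHz, folds to fs − 24.95 MHz = 12.95 MHz.
50.85 MHz mod fs = 12.95 MHz.
12.95 MHz ≤ fs/2 = 18.95 MHz, appears at 12.95 MHz.
125.65 MHz mod fs = 11.95 MHz.
11.95 MHz ≤ fs/2 = 18.95 MHz, appears at 11.95 MHz.
130.05 MHz mod fs = 16.35 MHz.
16.35 MHz ≤ fs/2 = 18.95 MHz, appears at 16.35 MHz.
50.85 MHz and 62.85 MHz both map to 12.95 MHz.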